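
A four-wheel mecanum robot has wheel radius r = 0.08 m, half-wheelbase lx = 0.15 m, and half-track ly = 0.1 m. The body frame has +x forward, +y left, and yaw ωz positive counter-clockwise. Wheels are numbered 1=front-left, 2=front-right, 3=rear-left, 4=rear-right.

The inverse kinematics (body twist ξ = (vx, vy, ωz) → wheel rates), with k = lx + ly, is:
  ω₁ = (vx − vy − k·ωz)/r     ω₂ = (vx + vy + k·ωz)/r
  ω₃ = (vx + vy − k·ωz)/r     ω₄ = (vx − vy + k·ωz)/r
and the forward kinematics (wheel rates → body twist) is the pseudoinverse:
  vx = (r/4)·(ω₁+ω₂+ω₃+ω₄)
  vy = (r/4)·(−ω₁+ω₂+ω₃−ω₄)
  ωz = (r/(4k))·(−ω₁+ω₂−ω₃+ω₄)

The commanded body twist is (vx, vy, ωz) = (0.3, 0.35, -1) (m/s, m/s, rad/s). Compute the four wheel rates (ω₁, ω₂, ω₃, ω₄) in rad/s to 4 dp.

(2.5000, 5.0000, 11.2500, -3.7500)

k = lx + ly = 0.15 + 0.1 = 0.2500;  k·ωz = 0.2500·-1 = -0.2500
ω₁ (FL) = (vx − vy − k·ωz)/r = 0.2000/0.08 = 2.5000
ω₂ (FR) = (vx + vy + k·ωz)/r = 0.4000/0.08 = 5.0000
ω₃ (RL) = (vx + vy − k·ωz)/r = 0.9000/0.08 = 11.2500
ω₄ (RR) = (vx − vy + k·ωz)/r = -0.3000/0.08 = -3.7500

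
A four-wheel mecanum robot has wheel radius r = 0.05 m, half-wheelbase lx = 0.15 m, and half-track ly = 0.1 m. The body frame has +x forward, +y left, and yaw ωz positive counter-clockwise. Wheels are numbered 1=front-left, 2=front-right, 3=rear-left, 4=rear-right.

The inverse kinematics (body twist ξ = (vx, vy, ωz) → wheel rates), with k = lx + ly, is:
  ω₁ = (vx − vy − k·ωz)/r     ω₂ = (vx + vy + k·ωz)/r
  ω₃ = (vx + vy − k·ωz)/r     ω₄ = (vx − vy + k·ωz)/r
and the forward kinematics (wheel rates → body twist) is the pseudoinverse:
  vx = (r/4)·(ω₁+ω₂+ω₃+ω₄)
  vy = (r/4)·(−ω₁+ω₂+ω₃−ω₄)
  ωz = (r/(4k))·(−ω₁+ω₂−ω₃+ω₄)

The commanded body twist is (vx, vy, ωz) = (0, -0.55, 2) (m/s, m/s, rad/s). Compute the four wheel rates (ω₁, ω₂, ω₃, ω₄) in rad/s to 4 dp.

(1.0000, -1.0000, -21.0000, 21.0000)

k = lx + ly = 0.15 + 0.1 = 0.2500;  k·ωz = 0.2500·2 = 0.5000
ω₁ (FL) = (vx − vy − k·ωz)/r = 0.0500/0.05 = 1.0000
ω₂ (FR) = (vx + vy + k·ωz)/r = -0.0500/0.05 = -1.0000
ω₃ (RL) = (vx + vy − k·ωz)/r = -1.0500/0.05 = -21.0000
ω₄ (RR) = (vx − vy + k·ωz)/r = 1.0500/0.05 = 21.0000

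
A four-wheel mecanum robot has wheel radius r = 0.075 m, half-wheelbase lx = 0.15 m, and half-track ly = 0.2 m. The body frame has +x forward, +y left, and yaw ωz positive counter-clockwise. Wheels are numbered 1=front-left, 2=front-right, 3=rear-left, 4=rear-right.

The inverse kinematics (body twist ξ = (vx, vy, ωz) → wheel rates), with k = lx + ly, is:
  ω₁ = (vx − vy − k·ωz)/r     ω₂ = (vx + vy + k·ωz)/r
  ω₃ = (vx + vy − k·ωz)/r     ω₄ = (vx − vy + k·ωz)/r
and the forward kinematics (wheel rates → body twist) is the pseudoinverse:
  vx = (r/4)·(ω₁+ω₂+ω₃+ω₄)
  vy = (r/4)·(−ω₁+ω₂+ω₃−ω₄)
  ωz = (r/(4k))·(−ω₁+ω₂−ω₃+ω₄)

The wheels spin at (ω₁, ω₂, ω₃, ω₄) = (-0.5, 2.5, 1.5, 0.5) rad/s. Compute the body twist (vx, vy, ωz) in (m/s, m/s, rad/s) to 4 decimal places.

k = lx + ly = 0.15 + 0.2 = 0.3500
ω₁+ω₂+ω₃+ω₄ = 4.0000  →  vx = (0.075/4)·4.0000 = 0.0750
−ω₁+ω₂+ω₃−ω₄ = 4.0000  →  vy = (0.075/4)·4.0000 = 0.0750
−ω₁+ω₂−ω₃+ω₄ = 2.0000  →  ωz = (0.075/1.4000)·2.0000 = 0.1071

(0.0750, 0.0750, 0.1071)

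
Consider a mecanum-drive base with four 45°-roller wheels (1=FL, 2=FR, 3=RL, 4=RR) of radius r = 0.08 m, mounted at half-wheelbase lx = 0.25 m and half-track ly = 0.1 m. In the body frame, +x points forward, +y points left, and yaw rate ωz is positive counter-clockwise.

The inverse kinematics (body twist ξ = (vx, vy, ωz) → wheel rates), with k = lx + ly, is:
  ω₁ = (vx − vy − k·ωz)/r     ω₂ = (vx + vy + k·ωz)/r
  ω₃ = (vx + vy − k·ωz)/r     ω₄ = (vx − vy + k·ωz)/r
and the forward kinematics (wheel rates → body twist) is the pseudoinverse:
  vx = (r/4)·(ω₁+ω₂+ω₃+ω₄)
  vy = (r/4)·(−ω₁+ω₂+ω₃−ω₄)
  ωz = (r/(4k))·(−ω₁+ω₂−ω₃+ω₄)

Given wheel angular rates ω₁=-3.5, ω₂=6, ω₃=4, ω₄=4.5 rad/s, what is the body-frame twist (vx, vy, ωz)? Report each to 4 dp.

(0.2200, 0.1800, 0.5714)

k = lx + ly = 0.25 + 0.1 = 0.3500
ω₁+ω₂+ω₃+ω₄ = 11.0000  →  vx = (0.08/4)·11.0000 = 0.2200
−ω₁+ω₂+ω₃−ω₄ = 9.0000  →  vy = (0.08/4)·9.0000 = 0.1800
−ω₁+ω₂−ω₃+ω₄ = 10.0000  →  ωz = (0.08/1.4000)·10.0000 = 0.5714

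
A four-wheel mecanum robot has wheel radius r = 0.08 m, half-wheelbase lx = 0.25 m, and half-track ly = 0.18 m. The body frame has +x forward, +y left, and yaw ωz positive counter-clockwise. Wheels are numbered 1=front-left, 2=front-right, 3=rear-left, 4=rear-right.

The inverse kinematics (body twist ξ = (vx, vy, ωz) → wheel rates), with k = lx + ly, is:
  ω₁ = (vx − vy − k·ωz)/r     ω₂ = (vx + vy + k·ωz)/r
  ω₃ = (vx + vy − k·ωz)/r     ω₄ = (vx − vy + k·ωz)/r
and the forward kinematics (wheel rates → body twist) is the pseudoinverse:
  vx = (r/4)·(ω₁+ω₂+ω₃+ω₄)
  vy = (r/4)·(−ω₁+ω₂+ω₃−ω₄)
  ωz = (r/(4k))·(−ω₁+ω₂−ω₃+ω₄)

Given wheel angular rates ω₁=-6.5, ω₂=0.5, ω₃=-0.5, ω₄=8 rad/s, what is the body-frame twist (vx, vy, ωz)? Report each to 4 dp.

k = lx + ly = 0.25 + 0.18 = 0.4300
ω₁+ω₂+ω₃+ω₄ = 1.5000  →  vx = (0.08/4)·1.5000 = 0.0300
−ω₁+ω₂+ω₃−ω₄ = -1.5000  →  vy = (0.08/4)·-1.5000 = -0.0300
−ω₁+ω₂−ω₃+ω₄ = 15.5000  →  ωz = (0.08/1.7200)·15.5000 = 0.7209

(0.0300, -0.0300, 0.7209)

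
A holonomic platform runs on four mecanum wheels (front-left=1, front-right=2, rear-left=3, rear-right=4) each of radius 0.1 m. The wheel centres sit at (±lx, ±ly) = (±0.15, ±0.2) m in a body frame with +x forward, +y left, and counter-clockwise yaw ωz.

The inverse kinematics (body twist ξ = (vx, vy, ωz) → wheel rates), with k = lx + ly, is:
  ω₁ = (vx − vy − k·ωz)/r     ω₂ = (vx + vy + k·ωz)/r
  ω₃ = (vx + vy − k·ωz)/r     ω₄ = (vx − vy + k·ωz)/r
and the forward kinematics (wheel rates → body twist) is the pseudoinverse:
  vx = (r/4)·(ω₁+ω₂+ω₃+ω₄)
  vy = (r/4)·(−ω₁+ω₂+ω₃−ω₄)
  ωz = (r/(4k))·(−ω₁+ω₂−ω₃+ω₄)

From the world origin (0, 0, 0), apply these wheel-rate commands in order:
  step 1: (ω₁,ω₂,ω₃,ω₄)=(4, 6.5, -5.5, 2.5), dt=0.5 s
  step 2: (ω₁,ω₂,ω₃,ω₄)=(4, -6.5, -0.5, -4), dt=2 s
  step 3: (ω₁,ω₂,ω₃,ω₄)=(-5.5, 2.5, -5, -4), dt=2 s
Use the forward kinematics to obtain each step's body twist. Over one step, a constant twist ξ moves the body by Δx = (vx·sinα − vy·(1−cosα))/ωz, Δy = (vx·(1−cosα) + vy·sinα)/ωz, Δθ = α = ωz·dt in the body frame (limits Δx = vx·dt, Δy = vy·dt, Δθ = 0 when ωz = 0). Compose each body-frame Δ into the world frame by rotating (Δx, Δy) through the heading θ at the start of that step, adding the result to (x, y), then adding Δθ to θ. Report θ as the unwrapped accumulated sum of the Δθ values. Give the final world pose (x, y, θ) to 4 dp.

(-0.3461, 0.5303, -0.3393)

step 1: ξ=(vx,vy,ωz)=(0.1875, -0.1375, 0.7500), dt=0.5 → body Δ=(0.1043, -0.0498, 0.3750) → world pose (0.1043, -0.0498, 0.3750)
step 2: ξ=(vx,vy,ωz)=(-0.1750, -0.1750, -1.0000), dt=2.0 → body Δ=(-0.4070, 0.0887, -2.0000) → world pose (-0.3069, -0.1163, -1.6250)
step 3: ξ=(vx,vy,ωz)=(-0.3000, 0.1750, 0.6429), dt=2.0 → body Δ=(-0.6435, -0.0742, 1.2857) → world pose (-0.3461, 0.5303, -0.3393)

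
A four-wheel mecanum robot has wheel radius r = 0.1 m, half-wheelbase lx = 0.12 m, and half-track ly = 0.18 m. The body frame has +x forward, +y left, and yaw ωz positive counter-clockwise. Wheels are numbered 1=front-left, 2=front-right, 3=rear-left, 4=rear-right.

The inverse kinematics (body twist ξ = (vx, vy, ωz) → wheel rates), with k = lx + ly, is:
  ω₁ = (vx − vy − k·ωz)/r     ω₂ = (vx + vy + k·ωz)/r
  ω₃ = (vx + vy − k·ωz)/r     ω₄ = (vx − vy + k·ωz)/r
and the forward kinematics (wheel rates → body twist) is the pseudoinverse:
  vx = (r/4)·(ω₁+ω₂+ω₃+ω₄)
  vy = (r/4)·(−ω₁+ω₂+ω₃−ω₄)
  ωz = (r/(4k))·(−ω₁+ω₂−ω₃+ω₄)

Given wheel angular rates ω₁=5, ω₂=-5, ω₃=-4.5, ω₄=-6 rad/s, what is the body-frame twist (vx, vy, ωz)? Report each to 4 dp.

k = lx + ly = 0.12 + 0.18 = 0.3000
ω₁+ω₂+ω₃+ω₄ = -10.5000  →  vx = (0.1/4)·-10.5000 = -0.2625
−ω₁+ω₂+ω₃−ω₄ = -8.5000  →  vy = (0.1/4)·-8.5000 = -0.2125
−ω₁+ω₂−ω₃+ω₄ = -11.5000  →  ωz = (0.1/1.2000)·-11.5000 = -0.9583

(-0.2625, -0.2125, -0.9583)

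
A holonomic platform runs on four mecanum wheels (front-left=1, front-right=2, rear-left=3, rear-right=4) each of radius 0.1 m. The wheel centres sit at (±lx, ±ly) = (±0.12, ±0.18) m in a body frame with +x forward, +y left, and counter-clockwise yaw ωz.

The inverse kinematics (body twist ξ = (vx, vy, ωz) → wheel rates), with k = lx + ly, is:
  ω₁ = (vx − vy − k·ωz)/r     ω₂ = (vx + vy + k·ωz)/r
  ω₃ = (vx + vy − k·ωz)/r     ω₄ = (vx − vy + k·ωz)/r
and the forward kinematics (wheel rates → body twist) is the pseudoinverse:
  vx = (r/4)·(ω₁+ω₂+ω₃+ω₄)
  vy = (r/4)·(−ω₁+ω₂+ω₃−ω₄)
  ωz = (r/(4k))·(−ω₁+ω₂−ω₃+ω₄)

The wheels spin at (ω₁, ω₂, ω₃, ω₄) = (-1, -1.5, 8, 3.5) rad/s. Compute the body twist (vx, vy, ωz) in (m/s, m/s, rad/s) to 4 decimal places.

k = lx + ly = 0.12 + 0.18 = 0.3000
ω₁+ω₂+ω₃+ω₄ = 9.0000  →  vx = (0.1/4)·9.0000 = 0.2250
−ω₁+ω₂+ω₃−ω₄ = 4.0000  →  vy = (0.1/4)·4.0000 = 0.1000
−ω₁+ω₂−ω₃+ω₄ = -5.0000  →  ωz = (0.1/1.2000)·-5.0000 = -0.4167

(0.2250, 0.1000, -0.4167)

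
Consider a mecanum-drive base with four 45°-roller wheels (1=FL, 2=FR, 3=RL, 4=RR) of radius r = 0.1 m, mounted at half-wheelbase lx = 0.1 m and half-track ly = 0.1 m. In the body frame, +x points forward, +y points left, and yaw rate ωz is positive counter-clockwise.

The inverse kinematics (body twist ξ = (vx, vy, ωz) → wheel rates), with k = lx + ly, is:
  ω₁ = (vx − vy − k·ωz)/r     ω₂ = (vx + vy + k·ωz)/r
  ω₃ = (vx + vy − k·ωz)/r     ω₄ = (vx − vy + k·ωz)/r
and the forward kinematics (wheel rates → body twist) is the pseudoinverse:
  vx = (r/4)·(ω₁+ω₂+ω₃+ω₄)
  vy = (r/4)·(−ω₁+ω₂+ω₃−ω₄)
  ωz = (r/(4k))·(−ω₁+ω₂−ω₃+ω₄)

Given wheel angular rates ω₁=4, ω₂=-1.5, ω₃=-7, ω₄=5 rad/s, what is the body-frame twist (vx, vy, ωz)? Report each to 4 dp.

(0.0125, -0.4375, 0.8125)

k = lx + ly = 0.1 + 0.1 = 0.2000
ω₁+ω₂+ω₃+ω₄ = 0.5000  →  vx = (0.1/4)·0.5000 = 0.0125
−ω₁+ω₂+ω₃−ω₄ = -17.5000  →  vy = (0.1/4)·-17.5000 = -0.4375
−ω₁+ω₂−ω₃+ω₄ = 6.5000  →  ωz = (0.1/0.8000)·6.5000 = 0.8125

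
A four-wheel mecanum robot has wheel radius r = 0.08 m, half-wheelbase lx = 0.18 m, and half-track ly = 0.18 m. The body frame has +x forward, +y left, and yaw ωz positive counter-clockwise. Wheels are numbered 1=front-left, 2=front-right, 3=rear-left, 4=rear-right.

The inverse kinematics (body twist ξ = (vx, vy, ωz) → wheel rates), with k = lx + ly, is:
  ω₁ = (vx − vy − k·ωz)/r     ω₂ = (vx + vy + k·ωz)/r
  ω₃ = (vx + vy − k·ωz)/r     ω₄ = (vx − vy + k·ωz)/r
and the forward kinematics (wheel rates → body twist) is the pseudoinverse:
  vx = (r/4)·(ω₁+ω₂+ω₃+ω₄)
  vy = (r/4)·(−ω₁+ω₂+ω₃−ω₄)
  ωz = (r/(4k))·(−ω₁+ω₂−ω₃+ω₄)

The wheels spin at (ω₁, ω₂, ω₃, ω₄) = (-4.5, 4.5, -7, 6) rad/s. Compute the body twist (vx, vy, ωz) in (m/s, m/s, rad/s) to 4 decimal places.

(-0.0200, -0.0800, 1.2222)

k = lx + ly = 0.18 + 0.18 = 0.3600
ω₁+ω₂+ω₃+ω₄ = -1.0000  →  vx = (0.08/4)·-1.0000 = -0.0200
−ω₁+ω₂+ω₃−ω₄ = -4.0000  →  vy = (0.08/4)·-4.0000 = -0.0800
−ω₁+ω₂−ω₃+ω₄ = 22.0000  →  ωz = (0.08/1.4400)·22.0000 = 1.2222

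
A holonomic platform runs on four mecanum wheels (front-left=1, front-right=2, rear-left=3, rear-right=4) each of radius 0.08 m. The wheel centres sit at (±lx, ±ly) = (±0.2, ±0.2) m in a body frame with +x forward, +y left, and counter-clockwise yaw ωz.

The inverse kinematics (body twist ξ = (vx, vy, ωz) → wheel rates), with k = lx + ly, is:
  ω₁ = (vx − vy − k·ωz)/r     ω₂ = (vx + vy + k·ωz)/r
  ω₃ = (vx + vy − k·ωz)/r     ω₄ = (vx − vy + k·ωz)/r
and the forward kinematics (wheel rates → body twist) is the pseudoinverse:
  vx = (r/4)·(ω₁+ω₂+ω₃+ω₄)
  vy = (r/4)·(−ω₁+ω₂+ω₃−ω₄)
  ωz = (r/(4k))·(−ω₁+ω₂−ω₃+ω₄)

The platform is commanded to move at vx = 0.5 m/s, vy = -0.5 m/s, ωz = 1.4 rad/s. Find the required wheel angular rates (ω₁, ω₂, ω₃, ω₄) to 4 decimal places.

(5.5000, 7.0000, -7.0000, 19.5000)

k = lx + ly = 0.2 + 0.2 = 0.4000;  k·ωz = 0.4000·1.4 = 0.5600
ω₁ (FL) = (vx − vy − k·ωz)/r = 0.4400/0.08 = 5.5000
ω₂ (FR) = (vx + vy + k·ωz)/r = 0.5600/0.08 = 7.0000
ω₃ (RL) = (vx + vy − k·ωz)/r = -0.5600/0.08 = -7.0000
ω₄ (RR) = (vx − vy + k·ωz)/r = 1.5600/0.08 = 19.5000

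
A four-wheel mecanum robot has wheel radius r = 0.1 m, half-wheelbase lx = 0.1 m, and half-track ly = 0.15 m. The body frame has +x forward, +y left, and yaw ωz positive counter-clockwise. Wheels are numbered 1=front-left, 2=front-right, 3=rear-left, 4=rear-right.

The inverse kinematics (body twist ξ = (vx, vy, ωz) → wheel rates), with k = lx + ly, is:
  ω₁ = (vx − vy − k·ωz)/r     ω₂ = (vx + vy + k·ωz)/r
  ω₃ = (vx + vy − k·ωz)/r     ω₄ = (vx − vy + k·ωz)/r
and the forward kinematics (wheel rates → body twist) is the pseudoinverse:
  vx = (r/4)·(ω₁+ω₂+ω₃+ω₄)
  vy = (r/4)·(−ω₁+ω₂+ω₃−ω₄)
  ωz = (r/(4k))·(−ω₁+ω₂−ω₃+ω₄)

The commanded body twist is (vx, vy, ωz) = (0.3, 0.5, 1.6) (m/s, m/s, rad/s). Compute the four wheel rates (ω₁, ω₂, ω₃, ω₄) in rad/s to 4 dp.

(-6.0000, 12.0000, 4.0000, 2.0000)

k = lx + ly = 0.1 + 0.15 = 0.2500;  k·ωz = 0.2500·1.6 = 0.4000
ω₁ (FL) = (vx − vy − k·ωz)/r = -0.6000/0.1 = -6.0000
ω₂ (FR) = (vx + vy + k·ωz)/r = 1.2000/0.1 = 12.0000
ω₃ (RL) = (vx + vy − k·ωz)/r = 0.4000/0.1 = 4.0000
ω₄ (RR) = (vx − vy + k·ωz)/r = 0.2000/0.1 = 2.0000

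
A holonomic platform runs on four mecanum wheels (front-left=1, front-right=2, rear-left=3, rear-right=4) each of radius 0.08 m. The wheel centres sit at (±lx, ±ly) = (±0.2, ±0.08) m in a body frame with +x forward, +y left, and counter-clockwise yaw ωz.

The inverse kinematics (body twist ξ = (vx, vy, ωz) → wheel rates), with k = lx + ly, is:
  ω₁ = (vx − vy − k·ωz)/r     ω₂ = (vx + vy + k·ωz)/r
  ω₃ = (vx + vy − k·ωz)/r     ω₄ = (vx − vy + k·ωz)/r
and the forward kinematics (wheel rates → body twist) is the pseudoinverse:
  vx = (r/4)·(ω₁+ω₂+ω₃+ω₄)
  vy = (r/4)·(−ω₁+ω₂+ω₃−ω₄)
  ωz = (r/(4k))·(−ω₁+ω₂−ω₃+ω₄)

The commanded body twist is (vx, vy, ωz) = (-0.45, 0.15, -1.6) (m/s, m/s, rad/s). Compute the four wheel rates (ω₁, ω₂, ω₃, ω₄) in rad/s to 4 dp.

k = lx + ly = 0.2 + 0.08 = 0.2800;  k·ωz = 0.2800·-1.6 = -0.4480
ω₁ (FL) = (vx − vy − k·ωz)/r = -0.1520/0.08 = -1.9000
ω₂ (FR) = (vx + vy + k·ωz)/r = -0.7480/0.08 = -9.3500
ω₃ (RL) = (vx + vy − k·ωz)/r = 0.1480/0.08 = 1.8500
ω₄ (RR) = (vx − vy + k·ωz)/r = -1.0480/0.08 = -13.1000

(-1.9000, -9.3500, 1.8500, -13.1000)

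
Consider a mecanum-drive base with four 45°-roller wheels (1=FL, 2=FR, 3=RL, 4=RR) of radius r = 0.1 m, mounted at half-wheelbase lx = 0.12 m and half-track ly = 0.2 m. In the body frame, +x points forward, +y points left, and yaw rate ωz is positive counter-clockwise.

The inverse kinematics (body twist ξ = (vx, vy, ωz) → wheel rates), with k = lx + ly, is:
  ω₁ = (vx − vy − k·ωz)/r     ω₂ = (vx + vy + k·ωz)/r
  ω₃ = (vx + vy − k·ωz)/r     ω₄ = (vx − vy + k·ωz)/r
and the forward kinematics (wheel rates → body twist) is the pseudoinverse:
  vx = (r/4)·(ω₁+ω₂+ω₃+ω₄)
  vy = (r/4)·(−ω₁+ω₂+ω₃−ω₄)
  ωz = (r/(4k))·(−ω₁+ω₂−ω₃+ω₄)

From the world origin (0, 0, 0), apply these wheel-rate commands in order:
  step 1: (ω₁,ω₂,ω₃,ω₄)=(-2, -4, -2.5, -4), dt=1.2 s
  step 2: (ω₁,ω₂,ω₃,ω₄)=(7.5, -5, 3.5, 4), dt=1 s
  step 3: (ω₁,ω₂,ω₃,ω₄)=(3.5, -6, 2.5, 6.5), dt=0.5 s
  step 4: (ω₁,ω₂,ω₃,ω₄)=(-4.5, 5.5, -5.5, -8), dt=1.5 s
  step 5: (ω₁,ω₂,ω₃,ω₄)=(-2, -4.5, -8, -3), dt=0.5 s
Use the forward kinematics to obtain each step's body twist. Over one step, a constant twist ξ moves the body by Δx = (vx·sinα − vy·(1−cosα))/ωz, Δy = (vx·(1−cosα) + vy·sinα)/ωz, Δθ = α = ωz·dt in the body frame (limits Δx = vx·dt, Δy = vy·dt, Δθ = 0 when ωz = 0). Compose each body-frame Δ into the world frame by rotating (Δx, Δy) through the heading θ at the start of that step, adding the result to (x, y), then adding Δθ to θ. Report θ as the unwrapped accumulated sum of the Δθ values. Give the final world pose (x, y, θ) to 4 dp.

step 1: ξ=(vx,vy,ωz)=(-0.3125, -0.0125, -0.2734), dt=1.2 → body Δ=(-0.3707, 0.0462, -0.3281) → world pose (-0.3707, 0.0462, -0.3281)
step 2: ξ=(vx,vy,ωz)=(0.2500, -0.3250, -0.9375), dt=1.0 → body Δ=(0.0734, -0.3883, -0.9375) → world pose (-0.4264, -0.3450, -1.2656)
step 3: ξ=(vx,vy,ωz)=(0.1625, -0.3375, -0.4297), dt=0.5 → body Δ=(0.0626, -0.1761, -0.2148) → world pose (-0.5756, -0.4576, -1.4805)
step 4: ξ=(vx,vy,ωz)=(-0.3125, 0.3125, 0.5859), dt=1.5 → body Δ=(-0.6038, 0.2176, 0.8789) → world pose (-0.4133, 0.1633, -0.6016)
step 5: ξ=(vx,vy,ωz)=(-0.4375, -0.1875, 0.1953), dt=0.5 → body Δ=(-0.2138, -0.1043, 0.0977) → world pose (-0.6486, 0.1984, -0.5039)

(-0.6486, 0.1984, -0.5039)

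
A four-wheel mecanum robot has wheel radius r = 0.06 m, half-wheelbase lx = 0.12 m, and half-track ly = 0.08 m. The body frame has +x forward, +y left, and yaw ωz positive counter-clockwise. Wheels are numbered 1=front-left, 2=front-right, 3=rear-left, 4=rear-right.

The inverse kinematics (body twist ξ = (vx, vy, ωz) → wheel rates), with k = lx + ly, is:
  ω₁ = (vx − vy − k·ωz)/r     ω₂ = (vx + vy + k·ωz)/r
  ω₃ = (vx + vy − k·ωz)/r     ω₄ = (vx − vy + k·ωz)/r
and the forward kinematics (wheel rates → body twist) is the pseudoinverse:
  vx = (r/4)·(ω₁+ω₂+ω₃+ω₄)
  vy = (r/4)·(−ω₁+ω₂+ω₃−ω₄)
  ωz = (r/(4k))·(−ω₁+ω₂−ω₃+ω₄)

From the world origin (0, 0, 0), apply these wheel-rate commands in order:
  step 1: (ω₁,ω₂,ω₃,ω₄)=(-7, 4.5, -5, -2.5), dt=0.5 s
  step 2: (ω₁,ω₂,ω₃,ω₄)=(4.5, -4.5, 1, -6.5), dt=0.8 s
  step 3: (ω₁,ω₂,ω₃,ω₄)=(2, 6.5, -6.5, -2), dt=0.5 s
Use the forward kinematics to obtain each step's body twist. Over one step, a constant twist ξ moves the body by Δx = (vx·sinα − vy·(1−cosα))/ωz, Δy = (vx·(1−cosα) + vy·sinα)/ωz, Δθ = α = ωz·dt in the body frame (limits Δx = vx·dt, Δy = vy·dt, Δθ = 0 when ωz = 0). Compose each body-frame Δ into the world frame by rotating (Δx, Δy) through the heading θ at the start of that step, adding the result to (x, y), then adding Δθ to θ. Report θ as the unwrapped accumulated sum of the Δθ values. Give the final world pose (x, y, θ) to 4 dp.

step 1: ξ=(vx,vy,ωz)=(-0.1500, 0.1350, 1.0500), dt=0.5 → body Δ=(-0.0889, 0.0452, 0.5250) → world pose (-0.0889, 0.0452, 0.5250)
step 2: ξ=(vx,vy,ωz)=(-0.0825, -0.0225, -1.2375), dt=0.8 → body Δ=(-0.0639, 0.0149, -0.9900) → world pose (-0.1517, 0.0260, -0.4650)
step 3: ξ=(vx,vy,ωz)=(0.0000, 0.0000, 0.6750), dt=0.5 → body Δ=(0.0000, 0.0000, 0.3375) → world pose (-0.1517, 0.0260, -0.1275)

(-0.1517, 0.0260, -0.1275)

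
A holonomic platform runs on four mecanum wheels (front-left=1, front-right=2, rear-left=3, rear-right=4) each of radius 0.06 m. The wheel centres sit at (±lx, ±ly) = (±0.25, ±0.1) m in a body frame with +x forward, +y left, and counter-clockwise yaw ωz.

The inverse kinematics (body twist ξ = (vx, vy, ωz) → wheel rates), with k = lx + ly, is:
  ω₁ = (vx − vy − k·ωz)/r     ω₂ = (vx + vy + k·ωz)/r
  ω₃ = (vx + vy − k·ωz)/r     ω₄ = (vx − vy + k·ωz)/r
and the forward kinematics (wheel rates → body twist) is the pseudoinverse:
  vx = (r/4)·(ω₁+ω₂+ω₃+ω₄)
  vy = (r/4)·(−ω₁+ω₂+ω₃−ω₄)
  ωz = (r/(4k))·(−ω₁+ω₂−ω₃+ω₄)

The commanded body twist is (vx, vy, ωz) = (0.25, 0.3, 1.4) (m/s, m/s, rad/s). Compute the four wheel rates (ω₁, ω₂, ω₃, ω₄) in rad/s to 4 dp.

(-9.0000, 17.3333, 1.0000, 7.3333)

k = lx + ly = 0.25 + 0.1 = 0.3500;  k·ωz = 0.3500·1.4 = 0.4900
ω₁ (FL) = (vx − vy − k·ωz)/r = -0.5400/0.06 = -9.0000
ω₂ (FR) = (vx + vy + k·ωz)/r = 1.0400/0.06 = 17.3333
ω₃ (RL) = (vx + vy − k·ωz)/r = 0.0600/0.06 = 1.0000
ω₄ (RR) = (vx − vy + k·ωz)/r = 0.4400/0.06 = 7.3333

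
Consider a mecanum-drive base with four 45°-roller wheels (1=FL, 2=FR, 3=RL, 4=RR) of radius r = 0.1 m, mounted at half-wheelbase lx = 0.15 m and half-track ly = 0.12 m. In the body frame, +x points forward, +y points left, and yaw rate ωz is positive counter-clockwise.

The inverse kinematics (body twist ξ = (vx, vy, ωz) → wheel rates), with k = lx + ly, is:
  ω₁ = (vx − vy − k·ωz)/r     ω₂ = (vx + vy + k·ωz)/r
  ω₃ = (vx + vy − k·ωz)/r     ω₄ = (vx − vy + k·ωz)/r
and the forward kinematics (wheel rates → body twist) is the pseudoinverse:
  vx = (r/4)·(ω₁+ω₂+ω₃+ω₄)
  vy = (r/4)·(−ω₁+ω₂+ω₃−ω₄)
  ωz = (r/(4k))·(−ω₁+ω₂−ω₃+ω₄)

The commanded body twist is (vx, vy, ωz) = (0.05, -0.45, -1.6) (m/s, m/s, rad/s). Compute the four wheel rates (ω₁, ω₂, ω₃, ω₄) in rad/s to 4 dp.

(9.3200, -8.3200, 0.3200, 0.6800)

k = lx + ly = 0.15 + 0.12 = 0.2700;  k·ωz = 0.2700·-1.6 = -0.4320
ω₁ (FL) = (vx − vy − k·ωz)/r = 0.9320/0.1 = 9.3200
ω₂ (FR) = (vx + vy + k·ωz)/r = -0.8320/0.1 = -8.3200
ω₃ (RL) = (vx + vy − k·ωz)/r = 0.0320/0.1 = 0.3200
ω₄ (RR) = (vx − vy + k·ωz)/r = 0.0680/0.1 = 0.6800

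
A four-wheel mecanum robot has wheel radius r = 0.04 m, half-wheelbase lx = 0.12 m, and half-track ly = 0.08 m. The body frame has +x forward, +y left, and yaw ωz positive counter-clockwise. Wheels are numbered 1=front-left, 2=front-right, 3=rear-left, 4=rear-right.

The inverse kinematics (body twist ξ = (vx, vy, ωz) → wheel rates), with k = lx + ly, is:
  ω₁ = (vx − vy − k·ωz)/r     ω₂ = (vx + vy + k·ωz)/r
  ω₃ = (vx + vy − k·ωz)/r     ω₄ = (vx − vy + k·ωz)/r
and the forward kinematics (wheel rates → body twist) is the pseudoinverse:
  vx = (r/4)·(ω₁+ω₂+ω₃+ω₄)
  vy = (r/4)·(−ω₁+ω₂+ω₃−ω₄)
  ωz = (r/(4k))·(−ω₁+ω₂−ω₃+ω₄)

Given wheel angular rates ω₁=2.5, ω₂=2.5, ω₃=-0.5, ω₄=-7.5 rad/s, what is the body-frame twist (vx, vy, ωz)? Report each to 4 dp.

k = lx + ly = 0.12 + 0.08 = 0.2000
ω₁+ω₂+ω₃+ω₄ = -3.0000  →  vx = (0.04/4)·-3.0000 = -0.0300
−ω₁+ω₂+ω₃−ω₄ = 7.0000  →  vy = (0.04/4)·7.0000 = 0.0700
−ω₁+ω₂−ω₃+ω₄ = -7.0000  →  ωz = (0.04/0.8000)·-7.0000 = -0.3500

(-0.0300, 0.0700, -0.3500)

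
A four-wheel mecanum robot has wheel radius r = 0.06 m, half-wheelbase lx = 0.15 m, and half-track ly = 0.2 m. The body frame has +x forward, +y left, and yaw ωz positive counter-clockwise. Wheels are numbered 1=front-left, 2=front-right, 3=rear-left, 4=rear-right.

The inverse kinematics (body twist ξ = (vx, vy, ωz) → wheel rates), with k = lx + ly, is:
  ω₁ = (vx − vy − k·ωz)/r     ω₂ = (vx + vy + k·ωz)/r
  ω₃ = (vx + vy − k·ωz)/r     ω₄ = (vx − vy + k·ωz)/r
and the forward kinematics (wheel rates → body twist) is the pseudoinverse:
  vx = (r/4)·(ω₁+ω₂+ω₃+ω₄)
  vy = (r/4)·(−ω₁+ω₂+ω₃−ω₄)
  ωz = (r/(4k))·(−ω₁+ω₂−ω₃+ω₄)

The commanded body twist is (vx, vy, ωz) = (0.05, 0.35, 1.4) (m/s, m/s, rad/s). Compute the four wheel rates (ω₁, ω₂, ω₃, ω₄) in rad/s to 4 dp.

(-13.1667, 14.8333, -1.5000, 3.1667)

k = lx + ly = 0.15 + 0.2 = 0.3500;  k·ωz = 0.3500·1.4 = 0.4900
ω₁ (FL) = (vx − vy − k·ωz)/r = -0.7900/0.06 = -13.1667
ω₂ (FR) = (vx + vy + k·ωz)/r = 0.8900/0.06 = 14.8333
ω₃ (RL) = (vx + vy − k·ωz)/r = -0.0900/0.06 = -1.5000
ω₄ (RR) = (vx − vy + k·ωz)/r = 0.1900/0.06 = 3.1667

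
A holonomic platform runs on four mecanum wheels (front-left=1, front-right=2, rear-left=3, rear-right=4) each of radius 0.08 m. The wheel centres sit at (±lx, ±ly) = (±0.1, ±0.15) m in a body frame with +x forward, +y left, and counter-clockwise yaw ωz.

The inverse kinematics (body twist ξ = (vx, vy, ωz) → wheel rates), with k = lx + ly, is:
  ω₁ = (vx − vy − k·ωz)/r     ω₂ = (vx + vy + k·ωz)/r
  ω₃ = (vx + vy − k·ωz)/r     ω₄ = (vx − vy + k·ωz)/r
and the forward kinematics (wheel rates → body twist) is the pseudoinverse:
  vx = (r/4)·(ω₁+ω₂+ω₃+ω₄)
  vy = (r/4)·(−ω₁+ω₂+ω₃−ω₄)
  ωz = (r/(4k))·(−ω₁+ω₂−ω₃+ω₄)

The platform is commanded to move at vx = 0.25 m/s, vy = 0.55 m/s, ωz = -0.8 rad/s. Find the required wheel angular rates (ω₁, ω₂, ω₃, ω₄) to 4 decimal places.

k = lx + ly = 0.1 + 0.15 = 0.2500;  k·ωz = 0.2500·-0.8 = -0.2000
ω₁ (FL) = (vx − vy − k·ωz)/r = -0.1000/0.08 = -1.2500
ω₂ (FR) = (vx + vy + k·ωz)/r = 0.6000/0.08 = 7.5000
ω₃ (RL) = (vx + vy − k·ωz)/r = 1.0000/0.08 = 12.5000
ω₄ (RR) = (vx − vy + k·ωz)/r = -0.5000/0.08 = -6.2500

(-1.2500, 7.5000, 12.5000, -6.2500)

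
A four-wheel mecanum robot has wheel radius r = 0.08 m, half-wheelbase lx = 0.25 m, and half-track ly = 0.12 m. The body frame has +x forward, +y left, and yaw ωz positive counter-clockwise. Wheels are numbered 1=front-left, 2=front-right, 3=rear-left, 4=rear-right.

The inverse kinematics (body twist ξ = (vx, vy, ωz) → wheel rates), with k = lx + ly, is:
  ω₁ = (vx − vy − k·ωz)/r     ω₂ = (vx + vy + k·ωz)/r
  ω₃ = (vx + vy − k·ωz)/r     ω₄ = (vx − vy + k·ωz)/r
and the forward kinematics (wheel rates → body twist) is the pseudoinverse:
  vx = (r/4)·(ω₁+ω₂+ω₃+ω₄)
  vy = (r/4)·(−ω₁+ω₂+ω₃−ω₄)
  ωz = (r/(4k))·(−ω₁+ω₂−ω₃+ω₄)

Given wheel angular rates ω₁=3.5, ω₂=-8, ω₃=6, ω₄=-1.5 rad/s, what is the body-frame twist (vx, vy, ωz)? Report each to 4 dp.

(0.0000, -0.0800, -1.0270)

k = lx + ly = 0.25 + 0.12 = 0.3700
ω₁+ω₂+ω₃+ω₄ = 0.0000  →  vx = (0.08/4)·0.0000 = 0.0000
−ω₁+ω₂+ω₃−ω₄ = -4.0000  →  vy = (0.08/4)·-4.0000 = -0.0800
−ω₁+ω₂−ω₃+ω₄ = -19.0000  →  ωz = (0.08/1.4800)·-19.0000 = -1.0270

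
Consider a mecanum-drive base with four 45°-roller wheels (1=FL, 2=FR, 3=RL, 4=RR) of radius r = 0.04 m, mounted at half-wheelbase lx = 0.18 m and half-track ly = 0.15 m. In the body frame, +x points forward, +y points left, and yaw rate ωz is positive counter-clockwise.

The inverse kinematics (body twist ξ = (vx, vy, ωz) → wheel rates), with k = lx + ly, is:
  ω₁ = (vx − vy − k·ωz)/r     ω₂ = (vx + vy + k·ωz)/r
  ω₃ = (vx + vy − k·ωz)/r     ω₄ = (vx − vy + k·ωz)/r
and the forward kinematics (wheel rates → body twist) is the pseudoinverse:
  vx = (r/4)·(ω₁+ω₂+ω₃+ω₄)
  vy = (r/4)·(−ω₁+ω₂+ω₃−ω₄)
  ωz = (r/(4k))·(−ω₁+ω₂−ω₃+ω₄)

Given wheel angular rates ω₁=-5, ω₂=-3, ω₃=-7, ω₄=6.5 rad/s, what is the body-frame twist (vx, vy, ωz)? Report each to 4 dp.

(-0.0850, -0.1150, 0.4697)

k = lx + ly = 0.18 + 0.15 = 0.3300
ω₁+ω₂+ω₃+ω₄ = -8.5000  →  vx = (0.04/4)·-8.5000 = -0.0850
−ω₁+ω₂+ω₃−ω₄ = -11.5000  →  vy = (0.04/4)·-11.5000 = -0.1150
−ω₁+ω₂−ω₃+ω₄ = 15.5000  →  ωz = (0.04/1.3200)·15.5000 = 0.4697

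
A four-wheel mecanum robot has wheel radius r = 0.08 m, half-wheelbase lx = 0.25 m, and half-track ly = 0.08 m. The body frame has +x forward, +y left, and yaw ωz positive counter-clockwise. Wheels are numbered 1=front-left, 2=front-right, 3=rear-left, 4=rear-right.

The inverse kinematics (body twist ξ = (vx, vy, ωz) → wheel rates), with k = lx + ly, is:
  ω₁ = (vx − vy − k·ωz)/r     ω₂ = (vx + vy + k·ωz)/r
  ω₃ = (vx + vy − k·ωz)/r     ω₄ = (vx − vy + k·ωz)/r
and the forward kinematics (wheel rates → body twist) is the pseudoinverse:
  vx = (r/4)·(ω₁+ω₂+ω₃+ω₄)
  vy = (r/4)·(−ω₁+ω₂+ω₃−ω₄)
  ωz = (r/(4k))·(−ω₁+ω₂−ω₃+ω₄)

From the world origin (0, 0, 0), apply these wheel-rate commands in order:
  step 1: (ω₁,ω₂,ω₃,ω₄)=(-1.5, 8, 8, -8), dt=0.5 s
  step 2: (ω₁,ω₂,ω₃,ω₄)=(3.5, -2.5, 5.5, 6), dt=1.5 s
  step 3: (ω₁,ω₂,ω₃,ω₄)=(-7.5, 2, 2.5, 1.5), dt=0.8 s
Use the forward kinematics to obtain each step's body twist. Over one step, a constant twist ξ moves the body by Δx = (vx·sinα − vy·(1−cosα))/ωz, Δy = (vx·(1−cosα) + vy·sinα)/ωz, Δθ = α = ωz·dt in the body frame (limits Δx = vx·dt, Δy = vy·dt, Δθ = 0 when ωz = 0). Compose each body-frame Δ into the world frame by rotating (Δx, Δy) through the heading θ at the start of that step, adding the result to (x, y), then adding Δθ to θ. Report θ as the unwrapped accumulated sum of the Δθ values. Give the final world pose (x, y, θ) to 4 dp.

(0.3985, 0.0709, -0.2848)

step 1: ξ=(vx,vy,ωz)=(0.1300, 0.5100, -0.3939), dt=0.5 → body Δ=(0.0896, 0.2470, -0.1970) → world pose (0.0896, 0.2470, -0.1970)
step 2: ξ=(vx,vy,ωz)=(0.2500, -0.1300, -0.3333), dt=1.5 → body Δ=(0.3118, -0.2788, -0.5000) → world pose (0.3409, -0.0874, -0.6970)
step 3: ξ=(vx,vy,ωz)=(-0.0300, 0.2100, 0.5152), dt=0.8 → body Δ=(-0.0575, 0.1584, 0.4121) → world pose (0.3985, 0.0709, -0.2848)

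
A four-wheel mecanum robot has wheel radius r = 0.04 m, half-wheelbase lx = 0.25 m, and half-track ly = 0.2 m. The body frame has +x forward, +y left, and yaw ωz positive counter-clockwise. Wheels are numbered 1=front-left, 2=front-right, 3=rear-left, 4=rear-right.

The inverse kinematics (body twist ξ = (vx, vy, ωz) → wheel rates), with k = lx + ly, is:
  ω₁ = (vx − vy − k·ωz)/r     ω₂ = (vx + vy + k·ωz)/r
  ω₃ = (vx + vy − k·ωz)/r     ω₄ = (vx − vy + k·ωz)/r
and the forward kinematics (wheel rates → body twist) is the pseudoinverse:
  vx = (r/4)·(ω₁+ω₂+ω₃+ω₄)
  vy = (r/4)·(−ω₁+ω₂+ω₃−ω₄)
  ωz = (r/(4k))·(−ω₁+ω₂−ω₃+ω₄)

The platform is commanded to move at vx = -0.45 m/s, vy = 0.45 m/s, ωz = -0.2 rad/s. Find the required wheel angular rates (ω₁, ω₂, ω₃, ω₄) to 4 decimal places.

k = lx + ly = 0.25 + 0.2 = 0.4500;  k·ωz = 0.4500·-0.2 = -0.0900
ω₁ (FL) = (vx − vy − k·ωz)/r = -0.8100/0.04 = -20.2500
ω₂ (FR) = (vx + vy + k·ωz)/r = -0.0900/0.04 = -2.2500
ω₃ (RL) = (vx + vy − k·ωz)/r = 0.0900/0.04 = 2.2500
ω₄ (RR) = (vx − vy + k·ωz)/r = -0.9900/0.04 = -24.7500

(-20.2500, -2.2500, 2.2500, -24.7500)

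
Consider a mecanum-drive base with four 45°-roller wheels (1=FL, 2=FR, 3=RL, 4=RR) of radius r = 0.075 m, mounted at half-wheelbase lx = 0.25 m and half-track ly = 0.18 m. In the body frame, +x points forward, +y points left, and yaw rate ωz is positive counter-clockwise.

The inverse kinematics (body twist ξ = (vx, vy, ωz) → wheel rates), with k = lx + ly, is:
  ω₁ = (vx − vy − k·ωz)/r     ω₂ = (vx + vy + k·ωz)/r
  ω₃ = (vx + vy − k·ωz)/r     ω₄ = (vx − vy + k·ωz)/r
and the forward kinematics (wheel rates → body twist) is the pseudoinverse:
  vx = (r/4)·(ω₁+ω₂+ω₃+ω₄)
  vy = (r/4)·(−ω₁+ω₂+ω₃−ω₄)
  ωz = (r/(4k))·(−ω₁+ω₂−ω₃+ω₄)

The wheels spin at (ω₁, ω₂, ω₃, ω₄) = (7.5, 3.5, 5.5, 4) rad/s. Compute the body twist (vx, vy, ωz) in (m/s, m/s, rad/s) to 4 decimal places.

k = lx + ly = 0.25 + 0.18 = 0.4300
ω₁+ω₂+ω₃+ω₄ = 20.5000  →  vx = (0.075/4)·20.5000 = 0.3844
−ω₁+ω₂+ω₃−ω₄ = -2.5000  →  vy = (0.075/4)·-2.5000 = -0.0469
−ω₁+ω₂−ω₃+ω₄ = -5.5000  →  ωz = (0.075/1.7200)·-5.5000 = -0.2398

(0.3844, -0.0469, -0.2398)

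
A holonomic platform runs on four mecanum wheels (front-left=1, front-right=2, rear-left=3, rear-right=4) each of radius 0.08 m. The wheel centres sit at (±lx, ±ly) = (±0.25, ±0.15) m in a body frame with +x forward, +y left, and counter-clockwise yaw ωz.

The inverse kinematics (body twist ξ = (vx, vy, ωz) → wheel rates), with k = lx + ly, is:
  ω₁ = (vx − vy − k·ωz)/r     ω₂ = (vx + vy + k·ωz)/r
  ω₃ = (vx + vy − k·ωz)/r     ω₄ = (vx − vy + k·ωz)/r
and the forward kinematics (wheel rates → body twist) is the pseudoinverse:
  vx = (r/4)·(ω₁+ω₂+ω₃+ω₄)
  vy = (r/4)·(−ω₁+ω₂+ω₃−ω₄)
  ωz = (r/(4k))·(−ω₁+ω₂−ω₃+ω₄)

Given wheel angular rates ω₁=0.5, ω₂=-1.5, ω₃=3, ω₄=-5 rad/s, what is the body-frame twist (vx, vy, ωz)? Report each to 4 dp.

(-0.0600, 0.1200, -0.5000)

k = lx + ly = 0.25 + 0.15 = 0.4000
ω₁+ω₂+ω₃+ω₄ = -3.0000  →  vx = (0.08/4)·-3.0000 = -0.0600
−ω₁+ω₂+ω₃−ω₄ = 6.0000  →  vy = (0.08/4)·6.0000 = 0.1200
−ω₁+ω₂−ω₃+ω₄ = -10.0000  →  ωz = (0.08/1.6000)·-10.0000 = -0.5000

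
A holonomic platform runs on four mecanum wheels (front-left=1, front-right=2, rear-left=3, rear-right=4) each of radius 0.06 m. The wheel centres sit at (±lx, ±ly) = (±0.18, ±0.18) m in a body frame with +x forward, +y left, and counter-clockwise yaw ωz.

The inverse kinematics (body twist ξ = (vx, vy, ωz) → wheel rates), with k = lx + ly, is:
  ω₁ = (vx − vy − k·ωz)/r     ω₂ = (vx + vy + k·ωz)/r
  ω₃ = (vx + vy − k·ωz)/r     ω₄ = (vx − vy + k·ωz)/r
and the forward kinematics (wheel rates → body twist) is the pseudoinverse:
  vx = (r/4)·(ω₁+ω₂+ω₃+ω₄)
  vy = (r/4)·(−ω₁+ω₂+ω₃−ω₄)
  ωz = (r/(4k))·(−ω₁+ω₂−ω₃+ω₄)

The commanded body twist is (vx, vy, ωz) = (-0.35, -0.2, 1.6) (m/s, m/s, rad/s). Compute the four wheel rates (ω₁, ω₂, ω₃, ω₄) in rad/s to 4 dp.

k = lx + ly = 0.18 + 0.18 = 0.3600;  k·ωz = 0.3600·1.6 = 0.5760
ω₁ (FL) = (vx − vy − k·ωz)/r = -0.7260/0.06 = -12.1000
ω₂ (FR) = (vx + vy + k·ωz)/r = 0.0260/0.06 = 0.4333
ω₃ (RL) = (vx + vy − k·ωz)/r = -1.1260/0.06 = -18.7667
ω₄ (RR) = (vx − vy + k·ωz)/r = 0.4260/0.06 = 7.1000

(-12.1000, 0.4333, -18.7667, 7.1000)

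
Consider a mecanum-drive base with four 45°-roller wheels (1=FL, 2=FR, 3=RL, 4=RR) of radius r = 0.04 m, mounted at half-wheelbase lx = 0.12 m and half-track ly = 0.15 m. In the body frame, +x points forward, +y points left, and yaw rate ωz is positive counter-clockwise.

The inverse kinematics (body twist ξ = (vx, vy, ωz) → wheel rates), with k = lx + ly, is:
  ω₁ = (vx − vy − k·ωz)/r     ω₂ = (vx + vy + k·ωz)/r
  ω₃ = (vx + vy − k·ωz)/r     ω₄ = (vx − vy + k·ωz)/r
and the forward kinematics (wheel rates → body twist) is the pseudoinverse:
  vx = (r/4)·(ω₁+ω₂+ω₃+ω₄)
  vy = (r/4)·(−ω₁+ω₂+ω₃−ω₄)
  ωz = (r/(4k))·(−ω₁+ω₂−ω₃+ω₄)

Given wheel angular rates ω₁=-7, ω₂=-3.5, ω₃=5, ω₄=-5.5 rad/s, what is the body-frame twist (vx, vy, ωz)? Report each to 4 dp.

(-0.1100, 0.1400, -0.2593)

k = lx + ly = 0.12 + 0.15 = 0.2700
ω₁+ω₂+ω₃+ω₄ = -11.0000  →  vx = (0.04/4)·-11.0000 = -0.1100
−ω₁+ω₂+ω₃−ω₄ = 14.0000  →  vy = (0.04/4)·14.0000 = 0.1400
−ω₁+ω₂−ω₃+ω₄ = -7.0000  →  ωz = (0.04/1.0800)·-7.0000 = -0.2593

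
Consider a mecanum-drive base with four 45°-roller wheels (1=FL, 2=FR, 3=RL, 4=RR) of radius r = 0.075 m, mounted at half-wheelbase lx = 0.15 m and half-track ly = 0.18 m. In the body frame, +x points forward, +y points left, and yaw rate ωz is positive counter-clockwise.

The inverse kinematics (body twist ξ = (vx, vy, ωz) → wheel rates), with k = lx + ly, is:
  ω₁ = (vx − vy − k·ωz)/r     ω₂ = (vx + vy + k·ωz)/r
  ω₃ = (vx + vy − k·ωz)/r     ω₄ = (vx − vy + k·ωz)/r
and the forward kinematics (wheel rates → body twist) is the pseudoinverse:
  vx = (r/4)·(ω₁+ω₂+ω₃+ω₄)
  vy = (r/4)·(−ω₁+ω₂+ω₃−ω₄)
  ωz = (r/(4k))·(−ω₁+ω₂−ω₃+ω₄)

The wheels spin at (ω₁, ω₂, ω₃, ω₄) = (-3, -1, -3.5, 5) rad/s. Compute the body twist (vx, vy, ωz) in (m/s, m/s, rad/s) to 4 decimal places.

(-0.0469, -0.1219, 0.5966)

k = lx + ly = 0.15 + 0.18 = 0.3300
ω₁+ω₂+ω₃+ω₄ = -2.5000  →  vx = (0.075/4)·-2.5000 = -0.0469
−ω₁+ω₂+ω₃−ω₄ = -6.5000  →  vy = (0.075/4)·-6.5000 = -0.1219
−ω₁+ω₂−ω₃+ω₄ = 10.5000  →  ωz = (0.075/1.3200)·10.5000 = 0.5966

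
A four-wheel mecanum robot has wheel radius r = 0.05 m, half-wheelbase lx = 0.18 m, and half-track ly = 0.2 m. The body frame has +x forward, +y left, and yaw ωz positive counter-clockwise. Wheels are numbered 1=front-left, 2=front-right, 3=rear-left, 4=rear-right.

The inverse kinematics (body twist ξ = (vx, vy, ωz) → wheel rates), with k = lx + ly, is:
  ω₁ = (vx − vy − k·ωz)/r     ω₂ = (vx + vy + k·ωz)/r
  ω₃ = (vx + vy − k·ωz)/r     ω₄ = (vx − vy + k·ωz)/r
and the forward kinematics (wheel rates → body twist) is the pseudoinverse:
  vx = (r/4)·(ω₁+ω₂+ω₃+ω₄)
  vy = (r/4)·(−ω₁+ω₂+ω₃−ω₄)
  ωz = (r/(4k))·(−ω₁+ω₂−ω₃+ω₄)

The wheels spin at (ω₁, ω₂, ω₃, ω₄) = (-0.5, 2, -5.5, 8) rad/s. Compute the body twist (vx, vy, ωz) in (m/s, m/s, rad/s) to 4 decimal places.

(0.0500, -0.1375, 0.5263)

k = lx + ly = 0.18 + 0.2 = 0.3800
ω₁+ω₂+ω₃+ω₄ = 4.0000  →  vx = (0.05/4)·4.0000 = 0.0500
−ω₁+ω₂+ω₃−ω₄ = -11.0000  →  vy = (0.05/4)·-11.0000 = -0.1375
−ω₁+ω₂−ω₃+ω₄ = 16.0000  →  ωz = (0.05/1.5200)·16.0000 = 0.5263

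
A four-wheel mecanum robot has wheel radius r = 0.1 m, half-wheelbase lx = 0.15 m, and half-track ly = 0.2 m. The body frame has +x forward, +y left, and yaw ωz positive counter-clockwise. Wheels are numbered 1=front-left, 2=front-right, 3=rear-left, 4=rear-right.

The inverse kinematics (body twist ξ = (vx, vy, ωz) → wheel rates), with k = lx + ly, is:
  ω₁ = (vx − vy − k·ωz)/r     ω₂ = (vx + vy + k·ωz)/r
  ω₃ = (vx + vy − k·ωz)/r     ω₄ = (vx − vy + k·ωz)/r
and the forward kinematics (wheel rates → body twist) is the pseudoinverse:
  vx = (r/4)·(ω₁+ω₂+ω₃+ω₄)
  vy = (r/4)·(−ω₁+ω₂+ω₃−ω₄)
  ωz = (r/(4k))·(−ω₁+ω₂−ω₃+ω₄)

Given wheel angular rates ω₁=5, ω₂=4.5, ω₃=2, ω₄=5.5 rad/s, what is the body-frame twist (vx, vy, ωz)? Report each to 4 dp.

(0.4250, -0.1000, 0.2143)

k = lx + ly = 0.15 + 0.2 = 0.3500
ω₁+ω₂+ω₃+ω₄ = 17.0000  →  vx = (0.1/4)·17.0000 = 0.4250
−ω₁+ω₂+ω₃−ω₄ = -4.0000  →  vy = (0.1/4)·-4.0000 = -0.1000
−ω₁+ω₂−ω₃+ω₄ = 3.0000  →  ωz = (0.1/1.4000)·3.0000 = 0.2143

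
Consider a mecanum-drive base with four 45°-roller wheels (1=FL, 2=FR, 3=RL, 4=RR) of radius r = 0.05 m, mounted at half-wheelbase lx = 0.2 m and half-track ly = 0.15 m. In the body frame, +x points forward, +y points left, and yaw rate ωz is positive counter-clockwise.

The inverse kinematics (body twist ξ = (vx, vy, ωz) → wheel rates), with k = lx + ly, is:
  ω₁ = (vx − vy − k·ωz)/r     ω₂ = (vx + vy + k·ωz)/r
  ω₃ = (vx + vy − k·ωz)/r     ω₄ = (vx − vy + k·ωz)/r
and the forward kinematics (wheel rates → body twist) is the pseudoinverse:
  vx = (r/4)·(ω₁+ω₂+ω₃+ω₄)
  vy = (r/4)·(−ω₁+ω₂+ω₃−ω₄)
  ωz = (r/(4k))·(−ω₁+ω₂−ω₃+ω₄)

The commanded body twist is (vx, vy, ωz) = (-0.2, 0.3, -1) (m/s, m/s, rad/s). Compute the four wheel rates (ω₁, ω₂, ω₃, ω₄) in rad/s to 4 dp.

k = lx + ly = 0.2 + 0.15 = 0.3500;  k·ωz = 0.3500·-1 = -0.3500
ω₁ (FL) = (vx − vy − k·ωz)/r = -0.1500/0.05 = -3.0000
ω₂ (FR) = (vx + vy + k·ωz)/r = -0.2500/0.05 = -5.0000
ω₃ (RL) = (vx + vy − k·ωz)/r = 0.4500/0.05 = 9.0000
ω₄ (RR) = (vx − vy + k·ωz)/r = -0.8500/0.05 = -17.0000

(-3.0000, -5.0000, 9.0000, -17.0000)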